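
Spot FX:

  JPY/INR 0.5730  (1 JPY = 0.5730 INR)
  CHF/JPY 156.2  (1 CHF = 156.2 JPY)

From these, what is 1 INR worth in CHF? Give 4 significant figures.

1 INR ÷ 0.5730 = 1.7452 JPY
1.7452 JPY ÷ 156.2 = 0.0111729 CHF

INR/CHF = 0.01117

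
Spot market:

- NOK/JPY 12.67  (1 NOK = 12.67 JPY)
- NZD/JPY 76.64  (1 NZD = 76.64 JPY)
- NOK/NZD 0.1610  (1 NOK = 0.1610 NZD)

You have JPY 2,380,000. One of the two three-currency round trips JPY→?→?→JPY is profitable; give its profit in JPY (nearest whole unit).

Profit: JPY 63,837

Profitable loop is JPY → NZD → NOK → JPY:
JPY 2,380,000 ÷ 76.64 = NZD 31,054.28
NZD 31,054.28 ÷ 0.1610 = NOK 192,883.73
NOK 192,883.73 × 12.67 = JPY 2,443,837
Profit = JPY 2,443,837 − JPY 2,380,000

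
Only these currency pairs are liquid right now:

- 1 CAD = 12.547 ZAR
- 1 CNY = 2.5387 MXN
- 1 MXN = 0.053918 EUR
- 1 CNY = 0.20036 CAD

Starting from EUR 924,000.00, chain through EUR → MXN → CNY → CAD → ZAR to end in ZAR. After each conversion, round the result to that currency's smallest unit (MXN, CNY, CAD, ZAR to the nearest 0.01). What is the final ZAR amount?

ZAR 16,969,839.46

EUR 924,000.00 ÷ 0.053918 = MXN 17,137,134.17
MXN 17,137,134.17 ÷ 2.5387 = CNY 6,750,358.12
CNY 6,750,358.12 × 0.20036 = CAD 1,352,501.75
CAD 1,352,501.75 × 12.547 = ZAR 16,969,839.46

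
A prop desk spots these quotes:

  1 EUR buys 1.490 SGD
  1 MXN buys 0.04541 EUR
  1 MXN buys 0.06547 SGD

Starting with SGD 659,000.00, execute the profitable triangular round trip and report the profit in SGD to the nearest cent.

Profit: SGD 22,052.90

Profitable loop is SGD → MXN → EUR → SGD:
SGD 659,000.00 ÷ 0.06547 = MXN 10,065,678.94
MXN 10,065,678.94 × 0.04541 = EUR 457,082.48
EUR 457,082.48 × 1.490 = SGD 681,052.90
Profit = SGD 681,052.90 − SGD 659,000.00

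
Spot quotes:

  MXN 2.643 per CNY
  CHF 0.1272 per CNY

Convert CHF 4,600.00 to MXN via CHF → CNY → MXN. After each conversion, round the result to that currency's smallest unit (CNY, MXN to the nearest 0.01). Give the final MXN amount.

MXN 95,580.18

CHF 4,600.00 ÷ 0.1272 = CNY 36,163.52
CNY 36,163.52 × 2.643 = MXN 95,580.18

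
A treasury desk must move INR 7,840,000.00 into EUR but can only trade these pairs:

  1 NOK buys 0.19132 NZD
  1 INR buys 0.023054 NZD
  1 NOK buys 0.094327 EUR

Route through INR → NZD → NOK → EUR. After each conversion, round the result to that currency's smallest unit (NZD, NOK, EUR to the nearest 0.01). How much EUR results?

INR 7,840,000.00 × 0.023054 = NZD 180,743.36
NZD 180,743.36 ÷ 0.19132 = NOK 944,717.54
NOK 944,717.54 × 0.094327 = EUR 89,112.37

EUR 89,112.37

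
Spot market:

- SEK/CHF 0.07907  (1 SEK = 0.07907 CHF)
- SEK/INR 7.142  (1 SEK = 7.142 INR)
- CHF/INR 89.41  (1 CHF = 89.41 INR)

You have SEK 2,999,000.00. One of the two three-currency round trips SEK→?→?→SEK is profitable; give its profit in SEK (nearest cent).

Profitable loop is SEK → INR → CHF → SEK:
SEK 2,999,000.00 × 7.142 = INR 21,418,858.00
INR 21,418,858.00 ÷ 89.41 = CHF 239,557.75
CHF 239,557.75 ÷ 0.07907 = SEK 3,029,691.98
Profit = SEK 3,029,691.98 − SEK 2,999,000.00

Profit: SEK 30,691.98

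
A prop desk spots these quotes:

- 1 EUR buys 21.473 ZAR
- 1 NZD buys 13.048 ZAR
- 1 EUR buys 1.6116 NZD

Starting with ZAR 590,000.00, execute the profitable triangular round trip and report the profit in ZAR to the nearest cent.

Profit: ZAR 12,481.24

Profitable loop is ZAR → NZD → EUR → ZAR:
ZAR 590,000.00 ÷ 13.048 = NZD 45,217.66
NZD 45,217.66 ÷ 1.6116 = EUR 28,057.62
EUR 28,057.62 × 21.473 = ZAR 602,481.24
Profit = ZAR 602,481.24 − ZAR 590,000.00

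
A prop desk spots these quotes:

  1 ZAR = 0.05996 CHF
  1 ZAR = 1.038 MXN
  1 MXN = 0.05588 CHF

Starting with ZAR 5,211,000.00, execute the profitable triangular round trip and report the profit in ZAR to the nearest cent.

Profit: ZAR 175,776.37

Profitable loop is ZAR → CHF → MXN → ZAR:
ZAR 5,211,000.00 × 0.05996 = CHF 312,451.56
CHF 312,451.56 ÷ 0.05588 = MXN 5,591,473.87
MXN 5,591,473.87 ÷ 1.038 = ZAR 5,386,776.37
Profit = ZAR 5,386,776.37 − ZAR 5,211,000.00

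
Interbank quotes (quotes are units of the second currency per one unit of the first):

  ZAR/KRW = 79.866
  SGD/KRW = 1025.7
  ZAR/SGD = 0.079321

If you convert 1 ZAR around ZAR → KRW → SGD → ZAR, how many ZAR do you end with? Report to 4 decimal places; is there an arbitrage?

Around ZAR → KRW → SGD → ZAR: 1 × 79.866 ÷ 1025.7 ÷ 0.079321 = 0.981643
Product < 1; profitable direction is ZAR → SGD → KRW → ZAR.

0.9816 (arbitrage exists)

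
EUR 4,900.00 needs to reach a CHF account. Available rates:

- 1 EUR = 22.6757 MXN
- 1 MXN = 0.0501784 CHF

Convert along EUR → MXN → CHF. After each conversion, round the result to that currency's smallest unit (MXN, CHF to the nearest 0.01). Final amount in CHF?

CHF 5,575.37

EUR 4,900.00 × 22.6757 = MXN 111,110.93
MXN 111,110.93 × 0.0501784 = CHF 5,575.37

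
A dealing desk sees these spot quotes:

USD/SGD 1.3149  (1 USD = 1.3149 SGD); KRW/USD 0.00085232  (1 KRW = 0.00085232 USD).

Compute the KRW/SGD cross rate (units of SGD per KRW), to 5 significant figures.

KRW/SGD = 0.0011207

1 KRW × 0.00085232 = 0.00085232 USD
0.00085232 USD × 1.3149 = 0.00112072 SGD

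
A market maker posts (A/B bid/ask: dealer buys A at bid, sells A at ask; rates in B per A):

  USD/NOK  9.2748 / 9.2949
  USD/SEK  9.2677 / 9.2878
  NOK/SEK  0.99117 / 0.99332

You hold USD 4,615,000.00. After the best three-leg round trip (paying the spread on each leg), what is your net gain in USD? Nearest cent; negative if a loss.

Net profit: USD 17,439.66

Best loop USD → SEK → NOK → USD:
USD 4,615,000.00 × 9.2677 (sell USD at bid) = SEK 42,770,435.50
SEK 42,770,435.50 ÷ 0.99332 (buy NOK at ask) = NOK 43,058,063.36
NOK 43,058,063.36 ÷ 9.2949 (buy USD at ask) = USD 4,632,439.66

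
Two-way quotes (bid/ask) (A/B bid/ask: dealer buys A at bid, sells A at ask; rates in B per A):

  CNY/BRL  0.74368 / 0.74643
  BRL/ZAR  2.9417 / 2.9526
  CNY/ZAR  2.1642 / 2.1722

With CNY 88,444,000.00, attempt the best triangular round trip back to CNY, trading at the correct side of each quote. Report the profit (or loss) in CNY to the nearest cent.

Best loop CNY → BRL → ZAR → CNY:
CNY 88,444,000.00 × 0.74368 (sell CNY at bid) = BRL 65,774,033.92
BRL 65,774,033.92 × 2.9417 (sell BRL at bid) = ZAR 193,487,475.58
ZAR 193,487,475.58 ÷ 2.1722 (buy CNY at ask) = CNY 89,074,429.42

Net profit: CNY 630,429.42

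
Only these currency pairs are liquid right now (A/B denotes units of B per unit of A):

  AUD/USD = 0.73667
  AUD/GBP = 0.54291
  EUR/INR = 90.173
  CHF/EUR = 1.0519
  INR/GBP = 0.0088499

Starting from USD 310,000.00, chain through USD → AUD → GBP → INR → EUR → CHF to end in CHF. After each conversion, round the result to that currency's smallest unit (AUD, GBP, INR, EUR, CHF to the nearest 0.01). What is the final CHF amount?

CHF 272,161.83

USD 310,000.00 ÷ 0.73667 = AUD 420,812.58
AUD 420,812.58 × 0.54291 = GBP 228,463.36
GBP 228,463.36 ÷ 0.0088499 = INR 25,815,360.63
INR 25,815,360.63 ÷ 90.173 = EUR 286,287.03
EUR 286,287.03 ÷ 1.0519 = CHF 272,161.83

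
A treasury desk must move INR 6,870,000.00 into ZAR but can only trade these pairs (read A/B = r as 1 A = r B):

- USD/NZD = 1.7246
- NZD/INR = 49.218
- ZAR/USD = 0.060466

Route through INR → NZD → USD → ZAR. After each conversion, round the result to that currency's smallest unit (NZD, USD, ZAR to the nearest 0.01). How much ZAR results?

INR 6,870,000.00 ÷ 49.218 = NZD 139,583.08
NZD 139,583.08 ÷ 1.7246 = USD 80,936.50
USD 80,936.50 ÷ 0.060466 = ZAR 1,338,545.63

ZAR 1,338,545.63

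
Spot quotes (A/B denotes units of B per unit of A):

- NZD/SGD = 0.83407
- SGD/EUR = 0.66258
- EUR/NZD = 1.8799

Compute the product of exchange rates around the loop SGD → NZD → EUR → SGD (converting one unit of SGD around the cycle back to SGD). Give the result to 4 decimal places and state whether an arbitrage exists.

Around SGD → NZD → EUR → SGD: 1 ÷ 0.83407 ÷ 1.8799 ÷ 0.66258 = 0.962553
Product < 1; profitable direction is SGD → EUR → NZD → SGD.

0.9626 (arbitrage exists)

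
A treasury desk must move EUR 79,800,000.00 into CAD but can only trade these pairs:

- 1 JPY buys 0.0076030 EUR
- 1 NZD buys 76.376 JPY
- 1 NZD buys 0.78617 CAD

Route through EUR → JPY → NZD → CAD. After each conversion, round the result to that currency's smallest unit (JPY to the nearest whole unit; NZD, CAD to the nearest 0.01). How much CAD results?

EUR 79,800,000.00 ÷ 0.0076030 = JPY 10,495,856,899
JPY 10,495,856,899 ÷ 76.376 = NZD 137,423,495.59
NZD 137,423,495.59 × 0.78617 = CAD 108,038,229.53

CAD 108,038,229.53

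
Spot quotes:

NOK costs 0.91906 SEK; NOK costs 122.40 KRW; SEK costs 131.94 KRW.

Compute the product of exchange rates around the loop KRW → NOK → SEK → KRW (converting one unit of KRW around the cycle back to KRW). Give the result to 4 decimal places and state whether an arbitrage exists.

0.9907 (arbitrage exists)

Around KRW → NOK → SEK → KRW: 1 ÷ 122.40 × 0.91906 × 131.94 = 0.990693
Product < 1; profitable direction is KRW → SEK → NOK → KRW.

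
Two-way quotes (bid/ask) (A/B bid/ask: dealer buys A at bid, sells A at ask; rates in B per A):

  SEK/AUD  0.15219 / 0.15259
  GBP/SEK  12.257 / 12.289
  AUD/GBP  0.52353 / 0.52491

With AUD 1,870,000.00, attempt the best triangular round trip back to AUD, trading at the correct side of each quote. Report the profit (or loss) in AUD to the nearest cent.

Net profit: AUD 29,827.38

Best loop AUD → SEK → GBP → AUD:
AUD 1,870,000.00 ÷ 0.15259 (buy SEK at ask) = SEK 12,255,062.59
SEK 12,255,062.59 ÷ 12.289 (buy GBP at ask) = GBP 997,238.39
GBP 997,238.39 ÷ 0.52491 (buy AUD at ask) = AUD 1,899,827.38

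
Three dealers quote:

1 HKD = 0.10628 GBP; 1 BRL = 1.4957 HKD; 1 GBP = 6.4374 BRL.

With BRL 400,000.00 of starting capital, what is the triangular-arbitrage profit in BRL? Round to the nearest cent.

Profitable loop is BRL → HKD → GBP → BRL:
BRL 400,000.00 × 1.4957 = HKD 598,280.00
HKD 598,280.00 × 0.10628 = GBP 63,585.20
GBP 63,585.20 × 6.4374 = BRL 409,323.36
Profit = BRL 409,323.36 − BRL 400,000.00

Profit: BRL 9,323.36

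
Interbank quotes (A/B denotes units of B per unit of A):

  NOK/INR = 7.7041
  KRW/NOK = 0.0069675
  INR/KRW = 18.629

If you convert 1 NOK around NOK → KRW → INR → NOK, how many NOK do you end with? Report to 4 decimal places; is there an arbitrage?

Around NOK → KRW → INR → NOK: 1 ÷ 0.0069675 ÷ 18.629 ÷ 7.7041 = 1.000027
Product ≈ 1 (deviation 0.003%, within rounding noise).

1.0000 (no arbitrage)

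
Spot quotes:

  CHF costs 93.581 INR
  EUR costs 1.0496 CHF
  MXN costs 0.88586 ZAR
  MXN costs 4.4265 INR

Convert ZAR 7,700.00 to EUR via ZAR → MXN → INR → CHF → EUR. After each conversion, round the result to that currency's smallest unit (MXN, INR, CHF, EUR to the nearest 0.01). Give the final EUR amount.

ZAR 7,700.00 ÷ 0.88586 = MXN 8,692.12
MXN 8,692.12 × 4.4265 = INR 38,475.67
INR 38,475.67 ÷ 93.581 = CHF 411.15
CHF 411.15 ÷ 1.0496 = EUR 391.72

EUR 391.72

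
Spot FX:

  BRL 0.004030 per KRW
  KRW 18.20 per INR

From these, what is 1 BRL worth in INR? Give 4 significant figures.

1 BRL ÷ 0.004030 = 248.139 KRW
248.139 KRW ÷ 18.20 = 13.634 INR

BRL/INR = 13.63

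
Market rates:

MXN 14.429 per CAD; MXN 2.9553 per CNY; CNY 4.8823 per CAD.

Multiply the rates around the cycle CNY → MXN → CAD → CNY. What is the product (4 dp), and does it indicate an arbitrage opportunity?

Around CNY → MXN → CAD → CNY: 1 × 2.9553 ÷ 14.429 × 4.8823 = 0.999977
Product ≈ 1 (deviation 0.002%, within rounding noise).

1.0000 (no arbitrage)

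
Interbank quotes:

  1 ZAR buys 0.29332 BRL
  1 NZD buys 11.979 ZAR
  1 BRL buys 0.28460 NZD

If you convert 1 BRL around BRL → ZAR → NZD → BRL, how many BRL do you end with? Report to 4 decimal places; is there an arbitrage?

Around BRL → ZAR → NZD → BRL: 1 ÷ 0.29332 ÷ 11.979 ÷ 0.28460 = 1.000007
Product ≈ 1 (deviation 0.001%, within rounding noise).

1.0000 (no arbitrage)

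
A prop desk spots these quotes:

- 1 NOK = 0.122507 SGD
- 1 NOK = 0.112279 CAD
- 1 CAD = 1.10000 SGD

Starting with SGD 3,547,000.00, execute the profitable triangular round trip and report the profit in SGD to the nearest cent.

Profit: SGD 28,950.55

Profitable loop is SGD → NOK → CAD → SGD:
SGD 3,547,000.00 ÷ 0.122507 = NOK 28,953,447.56
NOK 28,953,447.56 × 0.112279 = CAD 3,250,864.14
CAD 3,250,864.14 × 1.10000 = SGD 3,575,950.55
Profit = SGD 3,575,950.55 − SGD 3,547,000.00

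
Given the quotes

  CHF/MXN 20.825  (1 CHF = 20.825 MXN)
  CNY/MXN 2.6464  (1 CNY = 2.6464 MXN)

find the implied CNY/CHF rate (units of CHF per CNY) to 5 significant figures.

CNY/CHF = 0.12708

1 CNY × 2.6464 = 2.6464 MXN
2.6464 MXN ÷ 20.825 = 0.127078 CHF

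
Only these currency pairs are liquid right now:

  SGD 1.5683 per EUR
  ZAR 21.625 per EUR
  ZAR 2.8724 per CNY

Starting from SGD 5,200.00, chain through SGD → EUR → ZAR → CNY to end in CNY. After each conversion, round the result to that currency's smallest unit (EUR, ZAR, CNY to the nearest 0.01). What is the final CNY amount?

SGD 5,200.00 ÷ 1.5683 = EUR 3,315.69
EUR 3,315.69 × 21.625 = ZAR 71,701.80
ZAR 71,701.80 ÷ 2.8724 = CNY 24,962.33

CNY 24,962.33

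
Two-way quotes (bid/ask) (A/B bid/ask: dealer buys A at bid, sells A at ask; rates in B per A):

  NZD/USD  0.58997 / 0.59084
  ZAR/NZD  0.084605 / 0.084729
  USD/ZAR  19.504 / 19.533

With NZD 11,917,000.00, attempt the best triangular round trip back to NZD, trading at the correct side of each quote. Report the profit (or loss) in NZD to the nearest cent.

Best loop NZD → ZAR → USD → NZD:
NZD 11,917,000.00 ÷ 0.084729 (buy ZAR at ask) = ZAR 140,648,420.26
ZAR 140,648,420.26 ÷ 19.533 (buy USD at ask) = USD 7,200,553.95
USD 7,200,553.95 ÷ 0.59084 (buy NZD at ask) = NZD 12,186,977.77

Net profit: NZD 269,977.77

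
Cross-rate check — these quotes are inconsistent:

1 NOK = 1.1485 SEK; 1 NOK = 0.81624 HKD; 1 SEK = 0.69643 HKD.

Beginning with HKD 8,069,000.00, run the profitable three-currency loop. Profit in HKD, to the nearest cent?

Profitable loop is HKD → SEK → NOK → HKD:
HKD 8,069,000.00 ÷ 0.69643 = SEK 11,586,232.64
SEK 11,586,232.64 ÷ 1.1485 = NOK 10,088,143.36
NOK 10,088,143.36 × 0.81624 = HKD 8,234,346.13
Profit = HKD 8,234,346.13 − HKD 8,069,000.00

Profit: HKD 165,346.13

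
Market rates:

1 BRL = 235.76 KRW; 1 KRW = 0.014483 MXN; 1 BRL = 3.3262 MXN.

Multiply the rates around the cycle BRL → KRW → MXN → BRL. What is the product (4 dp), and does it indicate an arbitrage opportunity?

Around BRL → KRW → MXN → BRL: 1 × 235.76 × 0.014483 ÷ 3.3262 = 1.026550
Product > 1; profitable direction is BRL → KRW → MXN → BRL.

1.0266 (arbitrage exists)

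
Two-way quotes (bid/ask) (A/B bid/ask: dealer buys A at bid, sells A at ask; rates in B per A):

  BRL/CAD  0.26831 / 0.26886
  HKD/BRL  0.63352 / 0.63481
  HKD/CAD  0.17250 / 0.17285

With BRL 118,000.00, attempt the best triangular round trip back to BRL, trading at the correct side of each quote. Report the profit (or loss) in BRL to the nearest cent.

Net profit: BRL 1,261.74

Best loop BRL → HKD → CAD → BRL:
BRL 118,000.00 ÷ 0.63481 (buy HKD at ask) = HKD 185,882.39
HKD 185,882.39 × 0.17250 (sell HKD at bid) = CAD 32,064.71
CAD 32,064.71 ÷ 0.26886 (buy BRL at ask) = BRL 119,261.74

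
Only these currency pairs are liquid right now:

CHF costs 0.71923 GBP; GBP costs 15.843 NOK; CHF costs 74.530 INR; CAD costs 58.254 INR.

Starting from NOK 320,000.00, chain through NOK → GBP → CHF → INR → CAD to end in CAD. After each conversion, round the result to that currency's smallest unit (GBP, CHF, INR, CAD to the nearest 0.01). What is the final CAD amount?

NOK 320,000.00 ÷ 15.843 = GBP 20,198.19
GBP 20,198.19 ÷ 0.71923 = CHF 28,083.07
CHF 28,083.07 × 74.530 = INR 2,093,031.21
INR 2,093,031.21 ÷ 58.254 = CAD 35,929.40

CAD 35,929.40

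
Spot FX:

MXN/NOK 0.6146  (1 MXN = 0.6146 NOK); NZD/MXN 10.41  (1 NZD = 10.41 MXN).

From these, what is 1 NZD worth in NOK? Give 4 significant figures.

NZD/NOK = 6.398

1 NZD × 10.41 = 10.41 MXN
10.41 MXN × 0.6146 = 6.39799 NOK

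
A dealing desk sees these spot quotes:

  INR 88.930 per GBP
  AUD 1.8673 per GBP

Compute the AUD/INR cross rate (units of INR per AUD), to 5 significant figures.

1 AUD ÷ 1.8673 = 0.535533 GBP
0.535533 GBP × 88.930 = 47.6249 INR

AUD/INR = 47.625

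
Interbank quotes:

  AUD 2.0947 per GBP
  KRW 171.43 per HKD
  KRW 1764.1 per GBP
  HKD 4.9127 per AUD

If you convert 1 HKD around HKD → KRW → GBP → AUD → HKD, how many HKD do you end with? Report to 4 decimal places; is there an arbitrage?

Around HKD → KRW → GBP → AUD → HKD: 1 × 171.43 ÷ 1764.1 × 2.0947 × 4.9127 = 1.000013
Product ≈ 1 (deviation 0.001%, within rounding noise).

1.0000 (no arbitrage)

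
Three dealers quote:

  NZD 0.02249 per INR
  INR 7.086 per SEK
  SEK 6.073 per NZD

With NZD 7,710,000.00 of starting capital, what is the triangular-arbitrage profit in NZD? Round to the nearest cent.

Profitable loop is NZD → INR → SEK → NZD:
NZD 7,710,000.00 ÷ 0.02249 = INR 342,819,030.68
INR 342,819,030.68 ÷ 7.086 = SEK 48,379,767.24
SEK 48,379,767.24 ÷ 6.073 = NZD 7,966,370.37
Profit = NZD 7,966,370.37 − NZD 7,710,000.00

Profit: NZD 256,370.37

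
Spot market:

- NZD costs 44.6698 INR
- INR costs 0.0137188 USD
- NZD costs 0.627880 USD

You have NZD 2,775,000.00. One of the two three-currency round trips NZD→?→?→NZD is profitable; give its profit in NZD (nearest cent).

Profit: NZD 68,213.71

Profitable loop is NZD → USD → INR → NZD:
NZD 2,775,000.00 × 0.627880 = USD 1,742,367.00
USD 1,742,367.00 ÷ 0.0137188 = INR 127,005,787.68
INR 127,005,787.68 ÷ 44.6698 = NZD 2,843,213.71
Profit = NZD 2,843,213.71 − NZD 2,775,000.00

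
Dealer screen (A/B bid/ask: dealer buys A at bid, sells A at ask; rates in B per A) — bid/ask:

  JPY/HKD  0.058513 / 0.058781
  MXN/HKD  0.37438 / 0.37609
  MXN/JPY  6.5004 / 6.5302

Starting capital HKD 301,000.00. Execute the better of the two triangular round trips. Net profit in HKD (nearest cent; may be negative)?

Best loop HKD → MXN → JPY → HKD:
HKD 301,000.00 ÷ 0.37609 (buy MXN at ask) = MXN 800,340.34
MXN 800,340.34 × 6.5004 (sell MXN at bid) = JPY 5,202,532
JPY 5,202,532 × 0.058513 (sell JPY at bid) = HKD 304,415.78

Net profit: HKD 3,415.78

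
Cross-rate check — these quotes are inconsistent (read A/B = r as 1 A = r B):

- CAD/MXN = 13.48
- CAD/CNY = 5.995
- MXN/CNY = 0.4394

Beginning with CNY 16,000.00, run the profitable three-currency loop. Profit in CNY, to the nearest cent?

Profitable loop is CNY → MXN → CAD → CNY:
CNY 16,000.00 ÷ 0.4394 = MXN 36,413.29
MXN 36,413.29 ÷ 13.48 = CAD 2,701.28
CAD 2,701.28 × 5.995 = CNY 16,194.19
Profit = CNY 16,194.19 − CNY 16,000.00

Profit: CNY 194.19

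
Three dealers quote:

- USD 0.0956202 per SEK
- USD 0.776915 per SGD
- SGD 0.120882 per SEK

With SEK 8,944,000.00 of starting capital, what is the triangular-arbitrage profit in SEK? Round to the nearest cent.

Profitable loop is SEK → USD → SGD → SEK:
SEK 8,944,000.00 × 0.0956202 = USD 855,227.07
USD 855,227.07 ÷ 0.776915 = SGD 1,100,798.76
SGD 1,100,798.76 ÷ 0.120882 = SEK 9,106,391.03
Profit = SEK 9,106,391.03 − SEK 8,944,000.00

Profit: SEK 162,391.03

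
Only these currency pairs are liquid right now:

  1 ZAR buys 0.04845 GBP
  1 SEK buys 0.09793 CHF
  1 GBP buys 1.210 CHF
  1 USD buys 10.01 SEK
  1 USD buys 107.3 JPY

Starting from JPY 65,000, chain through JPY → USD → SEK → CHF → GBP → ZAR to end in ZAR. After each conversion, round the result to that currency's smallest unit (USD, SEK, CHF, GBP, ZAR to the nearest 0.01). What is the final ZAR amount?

JPY 65,000 ÷ 107.3 = USD 605.78
USD 605.78 × 10.01 = SEK 6,063.86
SEK 6,063.86 × 0.09793 = CHF 593.83
CHF 593.83 ÷ 1.210 = GBP 490.77
GBP 490.77 ÷ 0.04845 = ZAR 10,129.41

ZAR 10,129.41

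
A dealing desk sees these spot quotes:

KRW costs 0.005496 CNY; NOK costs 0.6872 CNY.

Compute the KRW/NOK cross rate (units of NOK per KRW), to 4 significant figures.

KRW/NOK = 0.007998

1 KRW × 0.005496 = 0.005496 CNY
0.005496 CNY ÷ 0.6872 = 0.00799767 NOK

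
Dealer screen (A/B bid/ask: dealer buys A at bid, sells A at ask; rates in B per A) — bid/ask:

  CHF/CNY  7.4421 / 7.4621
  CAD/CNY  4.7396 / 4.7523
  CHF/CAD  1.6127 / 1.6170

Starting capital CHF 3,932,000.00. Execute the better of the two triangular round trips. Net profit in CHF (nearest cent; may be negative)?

Net profit: CHF 95,612.88

Best loop CHF → CAD → CNY → CHF:
CHF 3,932,000.00 × 1.6127 (sell CHF at bid) = CAD 6,341,136.40
CAD 6,341,136.40 × 4.7396 (sell CAD at bid) = CNY 30,054,450.08
CNY 30,054,450.08 ÷ 7.4621 (buy CHF at ask) = CHF 4,027,612.88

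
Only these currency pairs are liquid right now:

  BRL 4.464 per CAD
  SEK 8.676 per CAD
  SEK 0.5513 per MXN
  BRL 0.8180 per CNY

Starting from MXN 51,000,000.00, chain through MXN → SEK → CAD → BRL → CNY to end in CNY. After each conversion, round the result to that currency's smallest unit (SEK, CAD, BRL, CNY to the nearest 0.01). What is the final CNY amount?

MXN 51,000,000.00 × 0.5513 = SEK 28,116,300.00
SEK 28,116,300.00 ÷ 8.676 = CAD 3,240,698.48
CAD 3,240,698.48 × 4.464 = BRL 14,466,478.01
BRL 14,466,478.01 ÷ 0.8180 = CNY 17,685,180.94

CNY 17,685,180.94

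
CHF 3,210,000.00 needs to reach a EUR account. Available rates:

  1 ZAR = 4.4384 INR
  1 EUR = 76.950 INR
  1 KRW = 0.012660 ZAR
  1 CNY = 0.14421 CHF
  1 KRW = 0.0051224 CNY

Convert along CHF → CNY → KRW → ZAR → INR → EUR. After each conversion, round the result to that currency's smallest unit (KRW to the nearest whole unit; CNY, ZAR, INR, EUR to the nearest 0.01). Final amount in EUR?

EUR 3,173,128.70

CHF 3,210,000.00 ÷ 0.14421 = CNY 22,259,205.33
CNY 22,259,205.33 ÷ 0.0051224 = KRW 4,345,464,105
KRW 4,345,464,105 × 0.012660 = ZAR 55,013,575.57
ZAR 55,013,575.57 × 4.4384 = INR 244,172,253.81
INR 244,172,253.81 ÷ 76.950 = EUR 3,173,128.70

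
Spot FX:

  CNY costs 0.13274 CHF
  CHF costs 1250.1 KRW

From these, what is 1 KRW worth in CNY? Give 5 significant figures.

1 KRW ÷ 1250.1 = 0.000799936 CHF
0.000799936 CHF ÷ 0.13274 = 0.00602634 CNY

KRW/CNY = 0.0060263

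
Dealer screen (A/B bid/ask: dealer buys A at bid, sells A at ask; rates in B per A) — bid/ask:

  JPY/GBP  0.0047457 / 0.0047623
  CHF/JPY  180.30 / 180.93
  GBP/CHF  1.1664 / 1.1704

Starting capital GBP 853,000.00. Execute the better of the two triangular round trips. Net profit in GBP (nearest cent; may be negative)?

Best loop GBP → CHF → JPY → GBP:
GBP 853,000.00 × 1.1664 (sell GBP at bid) = CHF 994,939.20
CHF 994,939.20 × 180.30 (sell CHF at bid) = JPY 179,387,538
JPY 179,387,538 × 0.0047457 (sell JPY at bid) = GBP 851,319.44

Net result: GBP -1,680.56 (no profitable arbitrage after spreads)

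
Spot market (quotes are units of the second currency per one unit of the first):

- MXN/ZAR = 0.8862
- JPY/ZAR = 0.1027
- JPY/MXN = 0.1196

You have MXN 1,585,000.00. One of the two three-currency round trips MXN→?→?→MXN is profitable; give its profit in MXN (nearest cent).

Profitable loop is MXN → ZAR → JPY → MXN:
MXN 1,585,000.00 × 0.8862 = ZAR 1,404,627.00
ZAR 1,404,627.00 ÷ 0.1027 = JPY 13,676,991
JPY 13,676,991 × 0.1196 = MXN 1,635,768.15
Profit = MXN 1,635,768.15 − MXN 1,585,000.00

Profit: MXN 50,768.15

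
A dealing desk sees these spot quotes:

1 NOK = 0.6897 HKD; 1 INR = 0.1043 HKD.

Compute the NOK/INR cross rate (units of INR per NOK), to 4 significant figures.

NOK/INR = 6.613

1 NOK × 0.6897 = 0.6897 HKD
0.6897 HKD ÷ 0.1043 = 6.61266 INR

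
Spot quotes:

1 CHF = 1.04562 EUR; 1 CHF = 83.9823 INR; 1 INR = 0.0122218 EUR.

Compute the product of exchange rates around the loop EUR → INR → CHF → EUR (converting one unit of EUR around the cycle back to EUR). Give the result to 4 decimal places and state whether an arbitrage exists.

Around EUR → INR → CHF → EUR: 1 ÷ 0.0122218 ÷ 83.9823 × 1.04562 = 1.018711
Product > 1; profitable direction is EUR → INR → CHF → EUR.

1.0187 (arbitrage exists)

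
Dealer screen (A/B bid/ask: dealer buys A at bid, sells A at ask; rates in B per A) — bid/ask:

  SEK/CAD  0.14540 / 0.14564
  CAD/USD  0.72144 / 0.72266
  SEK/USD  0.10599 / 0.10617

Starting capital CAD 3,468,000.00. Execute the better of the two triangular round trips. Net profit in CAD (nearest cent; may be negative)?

Net profit: CAD 24,442.74

Best loop CAD → SEK → USD → CAD:
CAD 3,468,000.00 ÷ 0.14564 (buy SEK at ask) = SEK 23,812,139.52
SEK 23,812,139.52 × 0.10599 (sell SEK at bid) = USD 2,523,848.67
USD 2,523,848.67 ÷ 0.72266 (buy CAD at ask) = CAD 3,492,442.74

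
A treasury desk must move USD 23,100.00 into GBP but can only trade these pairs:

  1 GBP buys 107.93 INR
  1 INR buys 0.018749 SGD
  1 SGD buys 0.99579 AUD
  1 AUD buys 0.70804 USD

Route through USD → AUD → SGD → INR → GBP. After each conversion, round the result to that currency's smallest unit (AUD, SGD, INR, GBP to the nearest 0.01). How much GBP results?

GBP 16,190.72

USD 23,100.00 ÷ 0.70804 = AUD 32,625.28
AUD 32,625.28 ÷ 0.99579 = SGD 32,763.21
SGD 32,763.21 ÷ 0.018749 = INR 1,747,464.40
INR 1,747,464.40 ÷ 107.93 = GBP 16,190.72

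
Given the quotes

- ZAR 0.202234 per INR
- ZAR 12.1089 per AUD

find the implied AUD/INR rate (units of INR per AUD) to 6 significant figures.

1 AUD × 12.1089 = 12.1089 ZAR
12.1089 ZAR ÷ 0.202234 = 59.8757 INR

AUD/INR = 59.8757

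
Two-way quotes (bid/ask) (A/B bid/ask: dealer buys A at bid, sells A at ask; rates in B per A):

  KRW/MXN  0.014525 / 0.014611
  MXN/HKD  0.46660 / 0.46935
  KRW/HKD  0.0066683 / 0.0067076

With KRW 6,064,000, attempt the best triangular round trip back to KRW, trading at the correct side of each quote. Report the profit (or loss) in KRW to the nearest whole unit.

Net profit: KRW 63,071

Best loop KRW → MXN → HKD → KRW:
KRW 6,064,000 × 0.014525 (sell KRW at bid) = MXN 88,079.60
MXN 88,079.60 × 0.46660 (sell MXN at bid) = HKD 41,097.94
HKD 41,097.94 ÷ 0.0067076 (buy KRW at ask) = KRW 6,127,071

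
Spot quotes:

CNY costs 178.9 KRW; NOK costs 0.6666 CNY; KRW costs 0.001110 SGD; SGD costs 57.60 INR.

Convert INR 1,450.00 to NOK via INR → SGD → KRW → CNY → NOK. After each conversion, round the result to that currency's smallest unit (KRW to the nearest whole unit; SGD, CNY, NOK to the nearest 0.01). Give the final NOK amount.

INR 1,450.00 ÷ 57.60 = SGD 25.17
SGD 25.17 ÷ 0.001110 = KRW 22,676
KRW 22,676 ÷ 178.9 = CNY 126.75
CNY 126.75 ÷ 0.6666 = NOK 190.14

NOK 190.14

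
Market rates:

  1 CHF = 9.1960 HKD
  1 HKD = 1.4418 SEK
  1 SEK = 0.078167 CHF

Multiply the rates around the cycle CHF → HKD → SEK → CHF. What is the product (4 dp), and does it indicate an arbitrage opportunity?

Around CHF → HKD → SEK → CHF: 1 × 9.1960 × 1.4418 × 0.078167 = 1.036400
Product > 1; profitable direction is CHF → HKD → SEK → CHF.

1.0364 (arbitrage exists)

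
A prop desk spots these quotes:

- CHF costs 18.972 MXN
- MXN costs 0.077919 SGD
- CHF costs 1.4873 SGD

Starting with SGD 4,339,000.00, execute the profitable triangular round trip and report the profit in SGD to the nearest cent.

Profit: SGD 26,477.38

Profitable loop is SGD → MXN → CHF → SGD:
SGD 4,339,000.00 ÷ 0.077919 = MXN 55,686,032.93
MXN 55,686,032.93 ÷ 18.972 = CHF 2,935,169.35
CHF 2,935,169.35 × 1.4873 = SGD 4,365,477.38
Profit = SGD 4,365,477.38 − SGD 4,339,000.00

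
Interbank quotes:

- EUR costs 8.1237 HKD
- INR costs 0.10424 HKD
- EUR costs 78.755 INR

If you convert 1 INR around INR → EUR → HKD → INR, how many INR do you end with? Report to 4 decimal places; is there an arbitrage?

0.9896 (arbitrage exists)

Around INR → EUR → HKD → INR: 1 ÷ 78.755 × 8.1237 ÷ 0.10424 = 0.989558
Product < 1; profitable direction is INR → HKD → EUR → INR.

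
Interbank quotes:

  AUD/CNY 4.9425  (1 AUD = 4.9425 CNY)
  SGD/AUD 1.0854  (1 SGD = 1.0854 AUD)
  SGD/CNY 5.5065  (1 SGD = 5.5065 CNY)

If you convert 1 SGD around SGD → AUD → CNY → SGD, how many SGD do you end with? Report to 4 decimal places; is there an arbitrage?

0.9742 (arbitrage exists)

Around SGD → AUD → CNY → SGD: 1 × 1.0854 × 4.9425 ÷ 5.5065 = 0.974229
Product < 1; profitable direction is SGD → CNY → AUD → SGD.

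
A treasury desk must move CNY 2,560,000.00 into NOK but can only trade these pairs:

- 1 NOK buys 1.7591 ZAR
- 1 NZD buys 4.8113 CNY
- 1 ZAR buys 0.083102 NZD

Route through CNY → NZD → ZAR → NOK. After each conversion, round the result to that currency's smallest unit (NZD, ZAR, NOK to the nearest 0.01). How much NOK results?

CNY 2,560,000.00 ÷ 4.8113 = NZD 532,080.73
NZD 532,080.73 ÷ 0.083102 = ZAR 6,402,742.77
ZAR 6,402,742.77 ÷ 1.7591 = NOK 3,639,783.28

NOK 3,639,783.28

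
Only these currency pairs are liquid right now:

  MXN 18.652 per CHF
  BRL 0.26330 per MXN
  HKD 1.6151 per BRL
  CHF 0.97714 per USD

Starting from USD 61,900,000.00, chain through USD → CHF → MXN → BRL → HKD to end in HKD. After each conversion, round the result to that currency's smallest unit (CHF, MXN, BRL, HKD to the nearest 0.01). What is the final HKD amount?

USD 61,900,000.00 × 0.97714 = CHF 60,484,966.00
CHF 60,484,966.00 × 18.652 = MXN 1,128,165,585.83
MXN 1,128,165,585.83 × 0.26330 = BRL 297,045,998.75
BRL 297,045,998.75 × 1.6151 = HKD 479,758,992.58

HKD 479,758,992.58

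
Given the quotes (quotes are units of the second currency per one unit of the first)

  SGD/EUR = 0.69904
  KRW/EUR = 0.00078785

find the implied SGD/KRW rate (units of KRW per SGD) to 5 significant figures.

1 SGD × 0.69904 = 0.69904 EUR
0.69904 EUR ÷ 0.00078785 = 887.275 KRW

SGD/KRW = 887.28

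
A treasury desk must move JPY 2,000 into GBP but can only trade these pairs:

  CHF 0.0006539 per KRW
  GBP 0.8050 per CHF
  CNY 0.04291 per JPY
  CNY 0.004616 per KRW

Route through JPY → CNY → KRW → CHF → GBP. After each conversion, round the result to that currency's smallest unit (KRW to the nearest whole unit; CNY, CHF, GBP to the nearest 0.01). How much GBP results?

GBP 9.79

JPY 2,000 × 0.04291 = CNY 85.82
CNY 85.82 ÷ 0.004616 = KRW 18,592
KRW 18,592 × 0.0006539 = CHF 12.16
CHF 12.16 × 0.8050 = GBP 9.79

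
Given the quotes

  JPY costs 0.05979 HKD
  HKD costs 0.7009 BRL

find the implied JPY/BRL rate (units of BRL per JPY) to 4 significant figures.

1 JPY × 0.05979 = 0.05979 HKD
0.05979 HKD × 0.7009 = 0.0419068 BRL

JPY/BRL = 0.04191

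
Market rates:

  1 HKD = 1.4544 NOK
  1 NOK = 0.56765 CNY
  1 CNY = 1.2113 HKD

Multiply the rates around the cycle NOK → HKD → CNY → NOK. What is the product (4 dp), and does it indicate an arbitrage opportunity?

Around NOK → HKD → CNY → NOK: 1 ÷ 1.4544 ÷ 1.2113 ÷ 0.56765 = 0.999963
Product ≈ 1 (deviation 0.004%, within rounding noise).

1.0000 (no arbitrage)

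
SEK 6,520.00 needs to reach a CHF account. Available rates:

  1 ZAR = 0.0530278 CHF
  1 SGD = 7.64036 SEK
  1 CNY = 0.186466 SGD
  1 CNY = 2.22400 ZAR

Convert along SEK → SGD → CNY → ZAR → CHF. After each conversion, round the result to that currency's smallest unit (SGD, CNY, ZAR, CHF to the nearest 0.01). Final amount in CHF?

SEK 6,520.00 ÷ 7.64036 = SGD 853.36
SGD 853.36 ÷ 0.186466 = CNY 4,576.49
CNY 4,576.49 × 2.22400 = ZAR 10,178.11
ZAR 10,178.11 × 0.0530278 = CHF 539.72

CHF 539.72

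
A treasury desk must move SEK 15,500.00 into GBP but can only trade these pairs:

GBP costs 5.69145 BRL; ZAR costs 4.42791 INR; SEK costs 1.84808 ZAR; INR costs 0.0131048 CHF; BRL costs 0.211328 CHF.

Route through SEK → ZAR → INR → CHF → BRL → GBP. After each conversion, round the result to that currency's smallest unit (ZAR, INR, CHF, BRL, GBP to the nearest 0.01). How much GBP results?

SEK 15,500.00 × 1.84808 = ZAR 28,645.24
ZAR 28,645.24 × 4.42791 = INR 126,838.54
INR 126,838.54 × 0.0131048 = CHF 1,662.19
CHF 1,662.19 ÷ 0.211328 = BRL 7,865.45
BRL 7,865.45 ÷ 5.69145 = GBP 1,381.98

GBP 1,381.98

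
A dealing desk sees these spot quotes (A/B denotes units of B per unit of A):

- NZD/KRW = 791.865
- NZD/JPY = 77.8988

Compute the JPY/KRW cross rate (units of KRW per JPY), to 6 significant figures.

1 JPY ÷ 77.8988 = 0.0128372 NZD
0.0128372 NZD × 791.865 = 10.1653 KRW

JPY/KRW = 10.1653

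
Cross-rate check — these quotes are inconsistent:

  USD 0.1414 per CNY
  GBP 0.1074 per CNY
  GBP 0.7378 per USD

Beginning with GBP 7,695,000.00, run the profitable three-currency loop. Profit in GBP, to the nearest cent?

Profitable loop is GBP → USD → CNY → GBP:
GBP 7,695,000.00 ÷ 0.7378 = USD 10,429,655.73
USD 10,429,655.73 ÷ 0.1414 = CNY 73,759,941.54
CNY 73,759,941.54 × 0.1074 = GBP 7,921,817.72
Profit = GBP 7,921,817.72 − GBP 7,695,000.00

Profit: GBP 226,817.72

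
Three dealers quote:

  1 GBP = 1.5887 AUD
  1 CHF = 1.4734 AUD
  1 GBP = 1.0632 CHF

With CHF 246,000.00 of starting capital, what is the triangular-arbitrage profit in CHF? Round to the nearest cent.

Profitable loop is CHF → GBP → AUD → CHF:
CHF 246,000.00 ÷ 1.0632 = GBP 231,376.98
GBP 231,376.98 × 1.5887 = AUD 367,588.60
AUD 367,588.60 ÷ 1.4734 = CHF 249,483.24
Profit = CHF 249,483.24 − CHF 246,000.00

Profit: CHF 3,483.24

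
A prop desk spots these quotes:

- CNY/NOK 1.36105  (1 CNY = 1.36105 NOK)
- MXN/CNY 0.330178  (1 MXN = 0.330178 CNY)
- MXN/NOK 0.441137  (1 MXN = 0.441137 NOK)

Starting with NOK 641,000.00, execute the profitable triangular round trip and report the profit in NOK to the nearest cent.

Profit: NOK 11,990.34

Profitable loop is NOK → MXN → CNY → NOK:
NOK 641,000.00 ÷ 0.441137 = MXN 1,453,063.33
MXN 1,453,063.33 × 0.330178 = CNY 479,769.55
CNY 479,769.55 × 1.36105 = NOK 652,990.34
Profit = NOK 652,990.34 − NOK 641,000.00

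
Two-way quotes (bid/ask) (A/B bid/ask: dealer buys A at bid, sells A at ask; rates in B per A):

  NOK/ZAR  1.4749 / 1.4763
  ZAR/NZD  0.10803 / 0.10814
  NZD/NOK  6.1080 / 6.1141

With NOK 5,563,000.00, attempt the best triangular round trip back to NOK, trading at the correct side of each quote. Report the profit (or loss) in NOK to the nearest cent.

Net profit: NOK 136,221.52

Best loop NOK → NZD → ZAR → NOK:
NOK 5,563,000.00 ÷ 6.1141 (buy NZD at ask) = NZD 909,864.08
NZD 909,864.08 ÷ 0.10814 (buy ZAR at ask) = ZAR 8,413,760.72
ZAR 8,413,760.72 ÷ 1.4763 (buy NOK at ask) = NOK 5,699,221.52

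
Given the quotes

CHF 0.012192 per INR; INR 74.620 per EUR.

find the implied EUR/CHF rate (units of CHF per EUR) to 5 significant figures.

1 EUR × 74.620 = 74.62 INR
74.62 INR × 0.012192 = 0.909767 CHF

EUR/CHF = 0.90977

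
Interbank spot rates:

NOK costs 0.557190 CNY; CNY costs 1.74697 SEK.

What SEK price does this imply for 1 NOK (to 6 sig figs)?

NOK/SEK = 0.973394

1 NOK × 0.557190 = 0.55719 CNY
0.55719 CNY × 1.74697 = 0.973394 SEK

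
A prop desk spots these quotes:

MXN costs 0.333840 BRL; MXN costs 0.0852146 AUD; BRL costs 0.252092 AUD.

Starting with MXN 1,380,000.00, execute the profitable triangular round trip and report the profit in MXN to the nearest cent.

Profit: MXN 17,319.31

Profitable loop is MXN → AUD → BRL → MXN:
MXN 1,380,000.00 × 0.0852146 = AUD 117,596.15
AUD 117,596.15 ÷ 0.252092 = BRL 466,481.08
BRL 466,481.08 ÷ 0.333840 = MXN 1,397,319.31
Profit = MXN 1,397,319.31 − MXN 1,380,000.00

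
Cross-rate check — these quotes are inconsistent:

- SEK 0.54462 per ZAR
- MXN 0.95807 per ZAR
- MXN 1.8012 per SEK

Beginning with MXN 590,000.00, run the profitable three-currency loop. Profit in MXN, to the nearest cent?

Profitable loop is MXN → ZAR → SEK → MXN:
MXN 590,000.00 ÷ 0.95807 = ZAR 615,821.39
ZAR 615,821.39 × 0.54462 = SEK 335,388.65
SEK 335,388.65 × 1.8012 = MXN 604,102.03
Profit = MXN 604,102.03 − MXN 590,000.00

Profit: MXN 14,102.03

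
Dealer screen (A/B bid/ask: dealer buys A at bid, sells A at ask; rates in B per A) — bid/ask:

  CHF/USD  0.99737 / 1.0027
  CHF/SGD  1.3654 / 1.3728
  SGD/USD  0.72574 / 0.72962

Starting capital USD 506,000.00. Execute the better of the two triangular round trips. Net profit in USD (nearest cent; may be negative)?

Net result: USD -2,148.20 (no profitable arbitrage after spreads)

Best loop USD → SGD → CHF → USD:
USD 506,000.00 ÷ 0.72962 (buy SGD at ask) = SGD 693,511.69
SGD 693,511.69 ÷ 1.3728 (buy CHF at ask) = CHF 505,180.43
CHF 505,180.43 × 0.99737 (sell CHF at bid) = USD 503,851.80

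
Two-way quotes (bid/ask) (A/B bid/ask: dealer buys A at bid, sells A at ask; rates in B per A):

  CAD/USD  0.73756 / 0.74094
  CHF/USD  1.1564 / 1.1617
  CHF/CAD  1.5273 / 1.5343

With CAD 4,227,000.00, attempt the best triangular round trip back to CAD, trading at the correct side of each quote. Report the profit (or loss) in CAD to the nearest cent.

Net profit: CAD 72,787.62

Best loop CAD → CHF → USD → CAD:
CAD 4,227,000.00 ÷ 1.5343 (buy CHF at ask) = CHF 2,755,002.28
CHF 2,755,002.28 × 1.1564 (sell CHF at bid) = USD 3,185,884.64
USD 3,185,884.64 ÷ 0.74094 (buy CAD at ask) = CAD 4,299,787.62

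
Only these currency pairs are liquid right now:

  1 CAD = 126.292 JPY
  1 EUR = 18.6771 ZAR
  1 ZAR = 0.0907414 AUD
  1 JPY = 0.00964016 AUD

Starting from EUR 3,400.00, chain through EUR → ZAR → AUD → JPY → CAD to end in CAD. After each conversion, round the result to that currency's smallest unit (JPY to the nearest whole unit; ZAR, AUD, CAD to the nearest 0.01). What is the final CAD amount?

CAD 4,732.97

EUR 3,400.00 × 18.6771 = ZAR 63,502.14
ZAR 63,502.14 × 0.0907414 = AUD 5,762.27
AUD 5,762.27 ÷ 0.00964016 = JPY 597,736
JPY 597,736 ÷ 126.292 = CAD 4,732.97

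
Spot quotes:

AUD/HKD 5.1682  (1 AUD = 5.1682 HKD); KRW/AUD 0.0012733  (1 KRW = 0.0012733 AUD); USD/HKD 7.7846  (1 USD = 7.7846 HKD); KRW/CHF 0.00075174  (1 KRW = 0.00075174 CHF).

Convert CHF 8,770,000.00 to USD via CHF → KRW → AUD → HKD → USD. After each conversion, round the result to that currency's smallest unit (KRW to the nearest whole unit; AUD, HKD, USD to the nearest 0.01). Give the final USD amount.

CHF 8,770,000.00 ÷ 0.00075174 = KRW 11,666,267,593
KRW 11,666,267,593 × 0.0012733 = AUD 14,854,658.53
AUD 14,854,658.53 × 5.1682 = HKD 76,771,846.21
HKD 76,771,846.21 ÷ 7.7846 = USD 9,862,015.54

USD 9,862,015.54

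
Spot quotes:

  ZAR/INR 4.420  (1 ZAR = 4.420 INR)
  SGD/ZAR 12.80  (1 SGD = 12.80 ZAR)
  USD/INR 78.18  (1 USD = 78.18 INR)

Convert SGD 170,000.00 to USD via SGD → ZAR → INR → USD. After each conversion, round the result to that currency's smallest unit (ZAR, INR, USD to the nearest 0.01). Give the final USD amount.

SGD 170,000.00 × 12.80 = ZAR 2,176,000.00
ZAR 2,176,000.00 × 4.420 = INR 9,617,920.00
INR 9,617,920.00 ÷ 78.18 = USD 123,022.77

USD 123,022.77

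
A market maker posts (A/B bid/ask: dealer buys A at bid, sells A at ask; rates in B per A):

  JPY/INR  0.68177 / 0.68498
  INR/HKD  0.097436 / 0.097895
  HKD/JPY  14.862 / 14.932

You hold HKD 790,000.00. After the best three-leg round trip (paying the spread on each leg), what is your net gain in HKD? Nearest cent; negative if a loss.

Net result: HKD -1,011.44 (no profitable arbitrage after spreads)

Best loop HKD → INR → JPY → HKD:
HKD 790,000.00 ÷ 0.097895 (buy INR at ask) = INR 8,069,870.78
INR 8,069,870.78 ÷ 0.68498 (buy JPY at ask) = JPY 11,781,177
JPY 11,781,177 ÷ 14.932 (buy HKD at ask) = HKD 788,988.56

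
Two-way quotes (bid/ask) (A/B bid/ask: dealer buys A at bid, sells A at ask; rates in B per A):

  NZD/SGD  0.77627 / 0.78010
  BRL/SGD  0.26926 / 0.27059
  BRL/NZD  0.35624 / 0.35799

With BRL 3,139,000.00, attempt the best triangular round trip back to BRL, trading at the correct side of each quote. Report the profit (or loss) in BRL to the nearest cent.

Net profit: BRL 69,005.16

Best loop BRL → NZD → SGD → BRL:
BRL 3,139,000.00 × 0.35624 (sell BRL at bid) = NZD 1,118,237.36
NZD 1,118,237.36 × 0.77627 (sell NZD at bid) = SGD 868,054.12
SGD 868,054.12 ÷ 0.27059 (buy BRL at ask) = BRL 3,208,005.16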